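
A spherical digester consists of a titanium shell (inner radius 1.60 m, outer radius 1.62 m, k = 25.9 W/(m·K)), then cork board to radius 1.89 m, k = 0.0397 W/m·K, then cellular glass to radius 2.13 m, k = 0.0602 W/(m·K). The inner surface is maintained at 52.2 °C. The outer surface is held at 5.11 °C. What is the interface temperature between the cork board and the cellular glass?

Treat each layer as a resistance in series:
  R_titanium = (1/1.60 − 1/1.62)/(4πk) = 0.007716/(4π·25.9) = 2.371×10^-5 K/W
  R_cork board = (1/1.62 − 1/1.89)/(4πk) = 0.08818/(4π·0.0397) = 0.1768 K/W
  R_cellular glass = (1/1.89 − 1/2.13)/(4πk) = 0.05962/(4π·0.0602) = 0.07881 K/W
ΣR = 2.371×10^-5 + 0.1768 + 0.07881 = 0.2556 K/W
Q = ΔT/ΣR = (52.2 °C − 5.11 °C)/0.2556 = 184.2 W
From the inner boundary to the cork board/cellular glass interface, ΣR_partial = 0.1768 K/W.
T_interface = T_in − Q·ΣR_partial = 52.2 °C − (184.2)(0.1768) = 19.6 °C

T = 19.6 °C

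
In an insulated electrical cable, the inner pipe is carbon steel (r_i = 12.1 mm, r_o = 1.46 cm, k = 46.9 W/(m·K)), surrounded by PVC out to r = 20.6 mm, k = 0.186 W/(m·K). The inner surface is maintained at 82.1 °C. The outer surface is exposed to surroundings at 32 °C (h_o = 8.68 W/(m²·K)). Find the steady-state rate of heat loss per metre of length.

Q' = 42.3 W/m

Resistance network (inner→outer):
  R'_carbon steel = ln(0.0146/0.0121)/(2πk) = 0.1878/(2π·46.9) = 6.374×10^-4 m·K/W
  R'_PVC = ln(0.0206/0.0146)/(2πk) = 0.3443/(2π·0.186) = 0.2946 m·K/W
  R'_conv,out = 1/(2πr h) = 1/(2π·0.0206·8.68) = 0.8901 m·K/W
ΣR = 6.374×10^-4 + 0.2946 + 0.8901 = 1.185 m·K/W
Q' = ΔT/ΣR = (82.1 °C − 32 °C)/1.185 = 42.3 W/m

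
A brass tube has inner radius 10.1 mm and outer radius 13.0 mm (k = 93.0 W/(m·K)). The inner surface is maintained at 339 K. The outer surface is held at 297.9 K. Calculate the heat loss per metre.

Q' = 95.1 kW/m

Q' = 2πk·ΔT/ln(r₂/r₁) = 2π × 93.0 × 41.1 / ln(0.0130/0.0101) = 95100 W/m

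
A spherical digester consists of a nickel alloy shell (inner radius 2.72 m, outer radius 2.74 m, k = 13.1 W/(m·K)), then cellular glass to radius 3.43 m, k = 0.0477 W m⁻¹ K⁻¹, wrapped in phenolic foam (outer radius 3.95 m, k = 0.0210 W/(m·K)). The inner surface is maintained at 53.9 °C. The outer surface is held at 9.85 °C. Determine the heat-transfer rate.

Q = 164 W

Series thermal resistances, inner to outer:
  R_nickel alloy = (1/2.72 − 1/2.74)/(4πk) = 0.002684/(4π·13.1) = 1.630×10^-5 K/W
  R_cellular glass = (1/2.74 − 1/3.43)/(4πk) = 0.07342/(4π·0.0477) = 0.1225 K/W
  R_phenolic foam = (1/3.43 − 1/3.95)/(4πk) = 0.03838/(4π·0.0210) = 0.1454 K/W
ΣR = 1.630×10^-5 + 0.1225 + 0.1454 = 0.2679 K/W
Q = ΔT/ΣR = (53.9 °C − 9.85 °C)/0.2679 = 164 W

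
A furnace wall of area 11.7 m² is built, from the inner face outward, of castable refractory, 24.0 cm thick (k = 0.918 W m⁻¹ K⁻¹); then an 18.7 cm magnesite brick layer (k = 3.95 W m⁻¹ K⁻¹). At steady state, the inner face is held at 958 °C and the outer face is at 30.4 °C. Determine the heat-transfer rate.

Q = 35.1 kW

Treat each layer as a resistance in series:
  R_castable refractory = L/(kA) = 0.240/(0.918·11.7) = 0.02235 K/W
  R_magnesite brick = L/(kA) = 0.187/(3.95·11.7) = 0.004046 K/W
ΣR = 0.02235 + 0.004046 = 0.02640 K/W
Q = ΔT/ΣR = (958 °C − 30.4 °C)/0.02640 = 35100 W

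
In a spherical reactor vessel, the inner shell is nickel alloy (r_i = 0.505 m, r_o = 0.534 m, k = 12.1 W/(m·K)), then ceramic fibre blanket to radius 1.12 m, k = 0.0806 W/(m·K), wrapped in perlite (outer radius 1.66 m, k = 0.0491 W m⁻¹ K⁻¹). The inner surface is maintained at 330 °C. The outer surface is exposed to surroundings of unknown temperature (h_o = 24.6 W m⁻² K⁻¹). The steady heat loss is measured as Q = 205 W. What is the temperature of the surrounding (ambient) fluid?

T_out = 34.8 °C

Sum the resistances:
  R_nickel alloy = (1/0.505 − 1/0.534)/(4πk) = 0.1075/(4π·12.1) = 7.072×10^-4 K/W
  R_ceramic fibre blanket = (1/0.534 − 1/1.12)/(4πk) = 0.9798/(4π·0.0806) = 0.9674 K/W
  R_perlite = (1/1.12 − 1/1.66)/(4πk) = 0.2904/(4π·0.0491) = 0.4707 K/W
  R_conv,out = 1/(4πr²h) = 1/(4π·1.66²·24.6) = 0.001174 K/W
ΣR = 1.440 K/W
ΔT = Q·ΣR = 205 × 1.440 = 295.2 K
Heat flows outward, so T_out = T_in − ΔT = 330 − 295.2 = 34.8 °C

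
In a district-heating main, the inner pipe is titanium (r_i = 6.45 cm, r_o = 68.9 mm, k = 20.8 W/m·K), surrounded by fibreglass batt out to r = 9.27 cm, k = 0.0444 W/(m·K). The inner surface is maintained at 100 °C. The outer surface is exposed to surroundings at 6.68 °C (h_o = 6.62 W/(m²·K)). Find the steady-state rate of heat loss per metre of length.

Resistance network (inner→outer):
  R'_titanium = ln(0.0689/0.0645)/(2πk) = 0.06599/(2π·20.8) = 5.049×10^-4 m·K/W
  R'_fibreglass batt = ln(0.0927/0.0689)/(2πk) = 0.2967/(2π·0.0444) = 1.064 m·K/W
  R'_conv,out = 1/(2πr h) = 1/(2π·0.0927·6.62) = 0.2593 m·K/W
ΣR = 5.049×10^-4 + 1.064 + 0.2593 = 1.324 m·K/W
Q' = ΔT/ΣR = (100 °C − 6.68 °C)/1.324 = 70.5 W/m

Q' = 70.5 W/m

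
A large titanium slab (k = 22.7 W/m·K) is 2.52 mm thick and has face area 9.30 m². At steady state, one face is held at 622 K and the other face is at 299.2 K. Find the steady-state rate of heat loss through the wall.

Q = kA·ΔT/L = 22.7 × 9.30 × |622 K − 299.2 K| / 0.00252 = 2.70×10^7 W

Q = 2.70×10^7 W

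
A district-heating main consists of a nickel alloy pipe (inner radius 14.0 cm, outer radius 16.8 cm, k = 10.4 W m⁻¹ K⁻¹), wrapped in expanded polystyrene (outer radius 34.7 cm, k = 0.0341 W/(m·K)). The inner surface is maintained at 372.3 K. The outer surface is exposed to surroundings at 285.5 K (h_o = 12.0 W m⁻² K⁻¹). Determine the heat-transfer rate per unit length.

Q' = 25.3 W/m

Series thermal resistances, inner to outer:
  R'_nickel alloy = ln(0.168/0.140)/(2πk) = 0.1823/(2π·10.4) = 0.002790 m·K/W
  R'_expanded polystyrene = ln(0.347/0.168)/(2πk) = 0.7254/(2π·0.0341) = 3.385 m·K/W
  R'_conv,out = 1/(2πr h) = 1/(2π·0.347·12.0) = 0.03822 m·K/W
ΣR = 0.002790 + 3.385 + 0.03822 = 3.426 m·K/W
Q' = ΔT/ΣR = (372.3 K − 285.5 K)/3.426 = 25.3 W/m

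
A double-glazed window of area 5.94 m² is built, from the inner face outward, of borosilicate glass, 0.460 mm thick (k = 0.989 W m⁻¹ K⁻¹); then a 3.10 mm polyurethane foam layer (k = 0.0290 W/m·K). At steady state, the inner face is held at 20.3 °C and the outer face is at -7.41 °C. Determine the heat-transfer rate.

Q = 1530 W

Treat each layer as a resistance in series:
  R_borosilicate glass = L/(kA) = 4.60×10^-4/(0.989·5.94) = 7.830×10^-5 K/W
  R_polyurethane foam = L/(kA) = 0.00310/(0.0290·5.94) = 0.01800 K/W
ΣR = 7.830×10^-5 + 0.01800 = 0.01808 K/W
Q = ΔT/ΣR = (20.3 °C − -7.41 °C)/0.01808 = 1530 W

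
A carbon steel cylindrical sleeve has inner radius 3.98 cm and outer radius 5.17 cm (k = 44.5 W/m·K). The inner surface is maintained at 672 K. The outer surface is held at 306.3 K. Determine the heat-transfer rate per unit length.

Q' = 391 kW/m

Q' = 2πk·ΔT/ln(r₂/r₁) = 2π × 44.5 × 365.7 / ln(0.0517/0.0398) = 3.91×10^5 W/m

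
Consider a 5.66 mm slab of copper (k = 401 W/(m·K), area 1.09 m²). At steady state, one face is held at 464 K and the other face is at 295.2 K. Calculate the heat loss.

Q = kA·ΔT/L = 401 × 1.09 × |464 K − 295.2 K| / 0.00566 = 1.30×10^7 W

Q = 13000 kW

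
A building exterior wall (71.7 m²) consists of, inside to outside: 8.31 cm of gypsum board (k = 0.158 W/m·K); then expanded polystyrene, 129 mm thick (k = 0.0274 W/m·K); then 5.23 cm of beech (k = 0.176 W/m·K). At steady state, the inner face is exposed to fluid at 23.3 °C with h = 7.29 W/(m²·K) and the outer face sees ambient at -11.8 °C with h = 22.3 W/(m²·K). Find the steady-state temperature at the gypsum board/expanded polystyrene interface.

T = 19.2 °C

Resistance network (inner→outer):
  R_conv,in = 1/(hA) = 1/(7.29·71.7) = 0.001913 K/W
  R_gypsum board = L/(kA) = 0.0831/(0.158·71.7) = 0.007335 K/W
  R_expanded polystyrene = L/(kA) = 0.129/(0.0274·71.7) = 0.06566 K/W
  R_beech = L/(kA) = 0.0523/(0.176·71.7) = 0.004144 K/W
  R_conv,out = 1/(hA) = 1/(22.3·71.7) = 6.254×10^-4 K/W
ΣR = 0.001913 + 0.007335 + 0.06566 + 0.004144 + 6.254×10^-4 = 0.07968 K/W
Q = ΔT/ΣR = (23.3 °C − -11.8 °C)/0.07968 = 440.5 W
From the inner boundary to the gypsum board/expanded polystyrene interface, ΣR_partial = 0.009248 K/W.
T_interface = T_in − Q·ΣR_partial = 23.3 °C − (440.5)(0.009248) = 19.2 °C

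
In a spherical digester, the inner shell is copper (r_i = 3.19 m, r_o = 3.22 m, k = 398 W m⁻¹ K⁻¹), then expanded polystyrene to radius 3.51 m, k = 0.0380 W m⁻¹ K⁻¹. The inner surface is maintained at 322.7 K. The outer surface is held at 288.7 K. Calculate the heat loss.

Series thermal resistances, inner to outer:
  R_copper = (1/3.19 − 1/3.22)/(4πk) = 0.002921/(4π·398) = 5.840×10^-7 K/W
  R_expanded polystyrene = (1/3.22 − 1/3.51)/(4πk) = 0.02566/(4π·0.0380) = 0.05373 K/W
ΣR = 5.840×10^-7 + 0.05373 = 0.05373 K/W
Q = ΔT/ΣR = (322.7 K − 288.7 K)/0.05373 = 633 W

Q = 633 W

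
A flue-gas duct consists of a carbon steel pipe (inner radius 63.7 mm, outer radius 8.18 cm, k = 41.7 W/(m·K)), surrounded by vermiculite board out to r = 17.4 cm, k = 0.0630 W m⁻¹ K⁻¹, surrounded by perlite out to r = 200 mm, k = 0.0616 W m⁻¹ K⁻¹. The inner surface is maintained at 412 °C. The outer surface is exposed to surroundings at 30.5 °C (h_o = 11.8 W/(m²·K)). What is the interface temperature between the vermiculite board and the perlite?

Resistance network (inner→outer):
  R'_carbon steel = ln(0.0818/0.0637)/(2πk) = 0.2501/(2π·41.7) = 9.545×10^-4 m·K/W
  R'_vermiculite board = ln(0.174/0.0818)/(2πk) = 0.7548/(2π·0.0630) = 1.907 m·K/W
  R'_perlite = ln(0.200/0.174)/(2πk) = 0.1393/(2π·0.0616) = 0.3598 m·K/W
  R'_conv,out = 1/(2πr h) = 1/(2π·0.200·11.8) = 0.06744 m·K/W
ΣR = 9.545×10^-4 + 1.907 + 0.3598 + 0.06744 = 2.335 m·K/W
Q' = ΔT/ΣR = (412 °C − 30.5 °C)/2.335 = 163.4 W/m
From the inner boundary to the vermiculite board/perlite interface, ΣR_partial = 1.908 m·K/W.
T_interface = T_in − Q'·ΣR_partial = 412 °C − (163.4)(1.908) = 100 °C

T = 100 °C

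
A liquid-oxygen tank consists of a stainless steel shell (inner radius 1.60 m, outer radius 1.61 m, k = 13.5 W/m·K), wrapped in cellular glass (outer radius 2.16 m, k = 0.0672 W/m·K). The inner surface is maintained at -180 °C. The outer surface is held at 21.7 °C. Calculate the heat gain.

Q = 1080 W

Treat each layer as a resistance in series:
  R_stainless steel = (1/1.60 − 1/1.61)/(4πk) = 0.003882/(4π·13.5) = 2.288×10^-5 K/W
  R_cellular glass = (1/1.61 − 1/2.16)/(4πk) = 0.1582/(4π·0.0672) = 0.1873 K/W
ΣR = 2.288×10^-5 + 0.1873 = 0.1873 K/W
Q = ΔT/ΣR = (-180 °C − 21.7 °C)/0.1873 = -1080 W
(Negative Q ⇒ heat flows inward; heat gain = 1080 W.)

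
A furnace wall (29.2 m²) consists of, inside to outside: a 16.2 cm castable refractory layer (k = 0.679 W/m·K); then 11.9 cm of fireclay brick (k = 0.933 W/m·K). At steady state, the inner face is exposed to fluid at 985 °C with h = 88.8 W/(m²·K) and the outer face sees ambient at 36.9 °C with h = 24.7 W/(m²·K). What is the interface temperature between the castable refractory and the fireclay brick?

T = 418 °C

Treat each layer as a resistance in series:
  R_conv,in = 1/(hA) = 1/(88.8·29.2) = 3.857×10^-4 K/W
  R_castable refractory = L/(kA) = 0.162/(0.679·29.2) = 0.008171 K/W
  R_fireclay brick = L/(kA) = 0.119/(0.933·29.2) = 0.004368 K/W
  R_conv,out = 1/(hA) = 1/(24.7·29.2) = 0.001387 K/W
ΣR = 3.857×10^-4 + 0.008171 + 0.004368 + 0.001387 = 0.01431 K/W
Q = ΔT/ΣR = (985 °C − 36.9 °C)/0.01431 = 66250 W
From the inner boundary to the castable refractory/fireclay brick interface, ΣR_partial = 0.008557 K/W.
T_interface = T_in − Q·ΣR_partial = 985 °C − (66250)(0.008557) = 418 °C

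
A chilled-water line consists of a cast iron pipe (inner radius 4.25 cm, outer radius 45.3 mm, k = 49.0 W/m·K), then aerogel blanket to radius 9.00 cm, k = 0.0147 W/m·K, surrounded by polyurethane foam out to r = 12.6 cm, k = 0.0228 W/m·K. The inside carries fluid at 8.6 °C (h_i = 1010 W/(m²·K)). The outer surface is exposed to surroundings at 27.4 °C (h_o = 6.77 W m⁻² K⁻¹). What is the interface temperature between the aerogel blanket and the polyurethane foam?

Series thermal resistances, inner to outer:
  R'_conv,in = 1/(2πr h) = 1/(2π·0.0425·1010) = 0.003708 m·K/W
  R'_cast iron = ln(0.0453/0.0425)/(2πk) = 0.06380/(2π·49.0) = 2.072×10^-4 m·K/W
  R'_aerogel blanket = ln(0.0900/0.0453)/(2πk) = 0.6865/(2π·0.0147) = 7.433 m·K/W
  R'_polyurethane foam = ln(0.126/0.0900)/(2πk) = 0.3365/(2π·0.0228) = 2.349 m·K/W
  R'_conv,out = 1/(2πr h) = 1/(2π·0.126·6.77) = 0.1866 m·K/W
ΣR = 0.003708 + 2.072×10^-4 + 7.433 + 2.349 + 0.1866 = 9.973 m·K/W
Q' = ΔT/ΣR = (8.6 °C − 27.4 °C)/9.973 = -1.885 W/m
From the inner boundary to the aerogel blanket/polyurethane foam interface, ΣR_partial = 7.437 m·K/W.
T_interface = T_in − Q'·ΣR_partial = 8.6 °C − (-1.885)(7.437) = 22.6 °C

T = 22.6 °C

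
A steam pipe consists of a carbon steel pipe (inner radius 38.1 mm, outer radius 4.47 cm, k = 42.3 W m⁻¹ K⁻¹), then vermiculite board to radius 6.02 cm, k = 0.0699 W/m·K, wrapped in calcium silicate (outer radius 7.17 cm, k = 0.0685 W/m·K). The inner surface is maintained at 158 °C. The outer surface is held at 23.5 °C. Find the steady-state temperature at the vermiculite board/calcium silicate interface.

T = 73.9 °C

Treat each layer as a resistance in series:
  R'_carbon steel = ln(0.0447/0.0381)/(2πk) = 0.1598/(2π·42.3) = 6.011×10^-4 m·K/W
  R'_vermiculite board = ln(0.0602/0.0447)/(2πk) = 0.2977/(2π·0.0699) = 0.6778 m·K/W
  R'_calcium silicate = ln(0.0717/0.0602)/(2πk) = 0.1748/(2π·0.0685) = 0.4062 m·K/W
ΣR = 6.011×10^-4 + 0.6778 + 0.4062 = 1.085 m·K/W
Q' = ΔT/ΣR = (158 °C − 23.5 °C)/1.085 = 124.0 W/m
From the inner boundary to the vermiculite board/calcium silicate interface, ΣR_partial = 0.6784 m·K/W.
T_interface = T_in − Q'·ΣR_partial = 158 °C − (124.0)(0.6784) = 73.9 °C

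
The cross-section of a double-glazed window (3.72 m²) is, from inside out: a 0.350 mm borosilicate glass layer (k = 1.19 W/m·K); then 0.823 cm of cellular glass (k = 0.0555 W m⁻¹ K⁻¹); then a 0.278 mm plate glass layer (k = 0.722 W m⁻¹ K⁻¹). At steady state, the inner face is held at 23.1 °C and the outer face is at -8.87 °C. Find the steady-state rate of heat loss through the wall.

Resistance network (inner→outer):
  R_borosilicate glass = L/(kA) = 3.50×10^-4/(1.19·3.72) = 7.906×10^-5 K/W
  R_cellular glass = L/(kA) = 0.00823/(0.0555·3.72) = 0.03986 K/W
  R_plate glass = L/(kA) = 2.78×10^-4/(0.722·3.72) = 1.035×10^-4 K/W
ΣR = 7.906×10^-5 + 0.03986 + 1.035×10^-4 = 0.04004 K/W
Q = ΔT/ΣR = (23.1 °C − -8.87 °C)/0.04004 = 798 W

Q = 798 W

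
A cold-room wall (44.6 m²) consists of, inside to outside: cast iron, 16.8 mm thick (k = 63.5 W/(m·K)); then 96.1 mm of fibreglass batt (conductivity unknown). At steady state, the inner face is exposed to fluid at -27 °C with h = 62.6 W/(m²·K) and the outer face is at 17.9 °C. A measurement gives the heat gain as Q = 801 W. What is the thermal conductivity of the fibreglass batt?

ΣR = ΔT/Q = |-27 − 17.9|/801 = 0.05605 K/W
Known resistances:
  R_conv,in = 1/(hA) = 1/(62.6·44.6) = 3.582×10^-4 K/W
  R_cast iron = L/(kA) = 0.0168/(63.5·44.6) = 5.932×10^-6 K/W
R_fibreglass batt = ΣR − ΣR_known = 0.05605 − 3.641×10^-4 = 0.05569 K/W
L/(kA) = 0.05569 ⇒ k = 0.0961/(0.05569·44.6) = 0.0387 W/m·K

k = 0.0387 W/m·K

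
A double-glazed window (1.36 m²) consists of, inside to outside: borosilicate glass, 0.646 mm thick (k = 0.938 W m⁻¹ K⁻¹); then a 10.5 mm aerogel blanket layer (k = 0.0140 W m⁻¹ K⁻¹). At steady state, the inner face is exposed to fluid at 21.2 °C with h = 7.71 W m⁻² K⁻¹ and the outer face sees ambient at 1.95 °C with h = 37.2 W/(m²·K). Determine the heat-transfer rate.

Treat each layer as a resistance in series:
  R_conv,in = 1/(hA) = 1/(7.71·1.36) = 0.09537 K/W
  R_borosilicate glass = L/(kA) = 6.46×10^-4/(0.938·1.36) = 5.064×10^-4 K/W
  R_aerogel blanket = L/(kA) = 0.0105/(0.0140·1.36) = 0.5515 K/W
  R_conv,out = 1/(hA) = 1/(37.2·1.36) = 0.01977 K/W
ΣR = 0.09537 + 5.064×10^-4 + 0.5515 + 0.01977 = 0.6671 K/W
Q = ΔT/ΣR = (21.2 °C − 1.95 °C)/0.6671 = 28.9 W

Q = 28.9 W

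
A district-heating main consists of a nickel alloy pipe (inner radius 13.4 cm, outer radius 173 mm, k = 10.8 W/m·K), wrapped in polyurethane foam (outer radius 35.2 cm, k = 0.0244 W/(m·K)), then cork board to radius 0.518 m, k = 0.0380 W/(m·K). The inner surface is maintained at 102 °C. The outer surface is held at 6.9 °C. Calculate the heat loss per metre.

Resistance network (inner→outer):
  R'_nickel alloy = ln(0.173/0.134)/(2πk) = 0.2555/(2π·10.8) = 0.003764 m·K/W
  R'_polyurethane foam = ln(0.352/0.173)/(2πk) = 0.7103/(2π·0.0244) = 4.633 m·K/W
  R'_cork board = ln(0.518/0.352)/(2πk) = 0.3863/(2π·0.0380) = 1.618 m·K/W
ΣR = 0.003764 + 4.633 + 1.618 = 6.255 m·K/W
Q' = ΔT/ΣR = (102 °C − 6.9 °C)/6.255 = 15.2 W/m

Q' = 15.2 W/m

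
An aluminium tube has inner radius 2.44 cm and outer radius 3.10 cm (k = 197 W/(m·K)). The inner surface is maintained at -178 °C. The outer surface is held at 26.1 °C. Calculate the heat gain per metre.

Q' = 2πk·ΔT/ln(r₂/r₁) = 2π × 197 × 204.1 / ln(0.0310/0.0244) = 1.06×10^6 W/m

Q' = 1.06×10^6 W/m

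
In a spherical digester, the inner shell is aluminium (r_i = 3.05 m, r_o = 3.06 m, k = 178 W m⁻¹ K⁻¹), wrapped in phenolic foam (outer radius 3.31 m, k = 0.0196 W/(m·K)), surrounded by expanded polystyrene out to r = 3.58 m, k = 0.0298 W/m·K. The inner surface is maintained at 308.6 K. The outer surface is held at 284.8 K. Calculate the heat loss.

Treat each layer as a resistance in series:
  R_aluminium = (1/3.05 − 1/3.06)/(4πk) = 0.001071/(4π·178) = 4.790×10^-7 K/W
  R_phenolic foam = (1/3.06 − 1/3.31)/(4πk) = 0.02468/(4π·0.0196) = 0.1002 K/W
  R_expanded polystyrene = (1/3.31 − 1/3.58)/(4πk) = 0.02279/(4π·0.0298) = 0.06085 K/W
ΣR = 4.790×10^-7 + 0.1002 + 0.06085 = 0.1611 K/W
Q = ΔT/ΣR = (308.6 K − 284.8 K)/0.1611 = 148 W

Q = 148 W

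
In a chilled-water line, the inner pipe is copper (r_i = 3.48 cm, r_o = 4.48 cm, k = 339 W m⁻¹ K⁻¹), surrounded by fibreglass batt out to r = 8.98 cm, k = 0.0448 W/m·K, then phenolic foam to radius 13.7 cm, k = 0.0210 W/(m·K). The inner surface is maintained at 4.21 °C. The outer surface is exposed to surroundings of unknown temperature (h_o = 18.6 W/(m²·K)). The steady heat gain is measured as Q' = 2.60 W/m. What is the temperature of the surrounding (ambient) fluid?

Sum the resistances:
  R'_copper = ln(0.0448/0.0348)/(2πk) = 0.2526/(2π·339) = 1.186×10^-4 m·K/W
  R'_fibreglass batt = ln(0.0898/0.0448)/(2πk) = 0.6954/(2π·0.0448) = 2.470 m·K/W
  R'_phenolic foam = ln(0.137/0.0898)/(2πk) = 0.4224/(2π·0.0210) = 3.201 m·K/W
  R'_conv,out = 1/(2πr h) = 1/(2π·0.137·18.6) = 0.06246 m·K/W
ΣR = 5.734 m·K/W
ΔT = Q'·ΣR = 2.60 × 5.734 = 14.91 K
Heat flows inward, so T_out = T_in + ΔT = 4.21 + 14.91 = 19.1 °C

T_out = 19.1 °C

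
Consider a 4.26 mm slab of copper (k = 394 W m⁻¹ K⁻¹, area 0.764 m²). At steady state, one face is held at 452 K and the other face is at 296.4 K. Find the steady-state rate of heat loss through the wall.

Q = 11000 kW

Q = kA·ΔT/L = 394 × 0.764 × |452 K − 296.4 K| / 0.00426 = 1.10×10^7 W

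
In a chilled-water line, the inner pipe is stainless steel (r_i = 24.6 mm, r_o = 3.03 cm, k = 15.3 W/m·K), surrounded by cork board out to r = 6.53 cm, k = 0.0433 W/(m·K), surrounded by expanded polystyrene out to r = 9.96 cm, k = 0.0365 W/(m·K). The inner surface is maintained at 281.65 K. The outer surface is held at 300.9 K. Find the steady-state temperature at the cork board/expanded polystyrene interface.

T = 293.3 K

Resistance network (inner→outer):
  R'_stainless steel = ln(0.0303/0.0246)/(2πk) = 0.2084/(2π·15.3) = 0.002168 m·K/W
  R'_cork board = ln(0.0653/0.0303)/(2πk) = 0.7678/(2π·0.0433) = 2.822 m·K/W
  R'_expanded polystyrene = ln(0.0996/0.0653)/(2πk) = 0.4222/(2π·0.0365) = 1.841 m·K/W
ΣR = 0.002168 + 2.822 + 1.841 = 4.665 m·K/W
Q' = ΔT/ΣR = (281.65 K − 300.9 K)/4.665 = -4.126 W/m
From the inner boundary to the cork board/expanded polystyrene interface, ΣR_partial = 2.824 m·K/W.
T_interface = T_in − Q'·ΣR_partial = 281.65 K − (-4.126)(2.824) = 293.3 K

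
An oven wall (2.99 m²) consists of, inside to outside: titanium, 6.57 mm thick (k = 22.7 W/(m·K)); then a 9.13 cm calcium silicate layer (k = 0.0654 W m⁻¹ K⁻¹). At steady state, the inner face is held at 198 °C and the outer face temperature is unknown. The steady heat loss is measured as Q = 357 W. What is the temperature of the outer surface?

Sum the resistances:
  R_titanium = L/(kA) = 0.00657/(22.7·2.99) = 9.680×10^-5 K/W
  R_calcium silicate = L/(kA) = 0.0913/(0.0654·2.99) = 0.4669 K/W
ΣR = 0.4670 K/W
ΔT = Q·ΣR = 357 × 0.4670 = 166.7 K
Heat flows outward, so T_out = T_in − ΔT = 198 − 166.7 = 31.3 °C

T_out = 31.3 °C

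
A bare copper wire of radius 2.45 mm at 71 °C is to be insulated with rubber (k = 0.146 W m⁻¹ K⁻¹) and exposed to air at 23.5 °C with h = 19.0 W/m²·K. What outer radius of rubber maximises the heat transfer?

For a cylinder, r_cr = k_ins/h = 0.146/19.0 = 0.00768 m = 0.768 cm

r_cr = 0.768 cm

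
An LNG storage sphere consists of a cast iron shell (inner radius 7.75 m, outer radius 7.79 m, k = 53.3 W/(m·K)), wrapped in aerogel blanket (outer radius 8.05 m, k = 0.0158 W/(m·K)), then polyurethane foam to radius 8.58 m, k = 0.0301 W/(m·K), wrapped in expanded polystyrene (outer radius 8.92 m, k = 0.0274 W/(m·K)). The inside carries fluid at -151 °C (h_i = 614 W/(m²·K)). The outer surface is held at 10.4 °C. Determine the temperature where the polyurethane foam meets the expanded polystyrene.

Series thermal resistances, inner to outer:
  R_conv,in = 1/(4πr²h) = 1/(4π·7.75²·614) = 2.158×10^-6 K/W
  R_cast iron = (1/7.75 − 1/7.79)/(4πk) = 6.626×10^-4/(4π·53.3) = 9.892×10^-7 K/W
  R_aerogel blanket = (1/7.79 − 1/8.05)/(4πk) = 0.004146/(4π·0.0158) = 0.02088 K/W
  R_polyurethane foam = (1/8.05 − 1/8.58)/(4πk) = 0.007673/(4π·0.0301) = 0.02029 K/W
  R_expanded polystyrene = (1/8.58 − 1/8.92)/(4πk) = 0.004442/(4π·0.0274) = 0.01290 K/W
ΣR = 2.158×10^-6 + 9.892×10^-7 + 0.02088 + 0.02029 + 0.01290 = 0.05407 K/W
Q = ΔT/ΣR = (-151 °C − 10.4 °C)/0.05407 = -2985 W
From the inner boundary to the polyurethane foam/expanded polystyrene interface, ΣR_partial = 0.04117 K/W.
T_interface = T_in − Q·ΣR_partial = -151 °C − (-2985)(0.04117) = -28.1 °C

T = -28.1 °C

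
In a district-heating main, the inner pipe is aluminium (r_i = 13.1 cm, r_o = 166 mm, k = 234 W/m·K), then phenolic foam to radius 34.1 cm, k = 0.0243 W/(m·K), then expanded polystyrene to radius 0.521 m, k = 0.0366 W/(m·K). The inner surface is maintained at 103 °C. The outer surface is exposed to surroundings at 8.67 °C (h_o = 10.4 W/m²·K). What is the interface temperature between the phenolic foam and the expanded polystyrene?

T = 35.5 °C

Treat each layer as a resistance in series:
  R'_aluminium = ln(0.166/0.131)/(2πk) = 0.2368/(2π·234) = 1.611×10^-4 m·K/W
  R'_phenolic foam = ln(0.341/0.166)/(2πk) = 0.7199/(2π·0.0243) = 4.715 m·K/W
  R'_expanded polystyrene = ln(0.521/0.341)/(2πk) = 0.4239/(2π·0.0366) = 1.843 m·K/W
  R'_conv,out = 1/(2πr h) = 1/(2π·0.521·10.4) = 0.02937 m·K/W
ΣR = 1.611×10^-4 + 4.715 + 1.843 + 0.02937 = 6.588 m·K/W
Q' = ΔT/ΣR = (103 °C − 8.67 °C)/6.588 = 14.32 W/m
From the inner boundary to the phenolic foam/expanded polystyrene interface, ΣR_partial = 4.715 m·K/W.
T_interface = T_in − Q'·ΣR_partial = 103 °C − (14.32)(4.715) = 35.5 °C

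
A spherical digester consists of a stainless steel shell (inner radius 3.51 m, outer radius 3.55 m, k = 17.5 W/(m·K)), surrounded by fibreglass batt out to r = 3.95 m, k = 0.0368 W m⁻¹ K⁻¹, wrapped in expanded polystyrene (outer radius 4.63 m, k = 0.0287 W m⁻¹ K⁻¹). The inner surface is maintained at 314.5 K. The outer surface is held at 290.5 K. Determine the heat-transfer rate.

Q = 146 W

Treat each layer as a resistance in series:
  R_stainless steel = (1/3.51 − 1/3.55)/(4πk) = 0.003210/(4π·17.5) = 1.460×10^-5 K/W
  R_fibreglass batt = (1/3.55 − 1/3.95)/(4πk) = 0.02853/(4π·0.0368) = 0.06168 K/W
  R_expanded polystyrene = (1/3.95 − 1/4.63)/(4πk) = 0.03718/(4π·0.0287) = 0.1031 K/W
ΣR = 1.460×10^-5 + 0.06168 + 0.1031 = 0.1648 K/W
Q = ΔT/ΣR = (314.5 K − 290.5 K)/0.1648 = 146 W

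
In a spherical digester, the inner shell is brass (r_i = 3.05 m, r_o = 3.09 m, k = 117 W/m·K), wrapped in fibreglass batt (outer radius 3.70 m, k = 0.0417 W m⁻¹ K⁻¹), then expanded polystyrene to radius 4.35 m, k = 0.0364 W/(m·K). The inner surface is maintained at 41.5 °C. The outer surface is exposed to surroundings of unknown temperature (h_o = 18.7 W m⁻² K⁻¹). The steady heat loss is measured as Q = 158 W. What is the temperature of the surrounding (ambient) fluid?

T_out = 11.4 °C

Series resistances:
  R_brass = (1/3.05 − 1/3.09)/(4πk) = 0.004244/(4π·117) = 2.887×10^-6 K/W
  R_fibreglass batt = (1/3.09 − 1/3.70)/(4πk) = 0.05335/(4π·0.0417) = 0.1018 K/W
  R_expanded polystyrene = (1/3.70 − 1/4.35)/(4πk) = 0.04039/(4π·0.0364) = 0.08829 K/W
  R_conv,out = 1/(4πr²h) = 1/(4π·4.35²·18.7) = 2.249×10^-4 K/W
ΣR = 0.1903 K/W
ΔT = Q·ΣR = 158 × 0.1903 = 30.07 K
Heat flows outward, so T_out = T_in − ΔT = 41.5 − 30.07 = 11.4 °C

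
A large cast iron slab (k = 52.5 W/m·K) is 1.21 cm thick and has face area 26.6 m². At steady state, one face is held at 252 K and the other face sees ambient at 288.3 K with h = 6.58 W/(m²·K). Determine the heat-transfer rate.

Series thermal resistances, inner to outer:
  R_cast iron = L/(kA) = 0.0121/(52.5·26.6) = 8.665×10^-6 K/W
  R_conv,out = 1/(hA) = 1/(6.58·26.6) = 0.005713 K/W
ΣR = 8.665×10^-6 + 0.005713 = 0.005722 K/W
Q = ΔT/ΣR = (252 K − 288.3 K)/0.005722 = -6340 W
(Negative Q ⇒ heat flows inward; heat gain = 6340 W.)

Q = 6340 W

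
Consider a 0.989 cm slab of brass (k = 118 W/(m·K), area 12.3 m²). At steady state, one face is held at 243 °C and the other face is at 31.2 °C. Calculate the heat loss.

Q = 31100 kW

Q = kA·ΔT/L = 118 × 12.3 × |243 °C − 31.2 °C| / 0.00989 = 3.11×10^7 W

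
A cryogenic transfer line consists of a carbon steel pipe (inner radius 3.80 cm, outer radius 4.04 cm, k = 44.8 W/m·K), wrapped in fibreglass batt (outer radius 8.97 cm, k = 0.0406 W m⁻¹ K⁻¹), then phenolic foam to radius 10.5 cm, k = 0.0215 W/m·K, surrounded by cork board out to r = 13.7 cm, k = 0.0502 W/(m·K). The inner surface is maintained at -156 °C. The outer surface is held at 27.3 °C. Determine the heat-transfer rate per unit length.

Resistance network (inner→outer):
  R'_carbon steel = ln(0.0404/0.0380)/(2πk) = 0.06124/(2π·44.8) = 2.176×10^-4 m·K/W
  R'_fibreglass batt = ln(0.0897/0.0404)/(2πk) = 0.7976/(2π·0.0406) = 3.127 m·K/W
  R'_phenolic foam = ln(0.105/0.0897)/(2πk) = 0.1575/(2π·0.0215) = 1.166 m·K/W
  R'_cork board = ln(0.137/0.105)/(2πk) = 0.2660/(2π·0.0502) = 0.8434 m·K/W
ΣR = 2.176×10^-4 + 3.127 + 1.166 + 0.8434 = 5.137 m·K/W
Q' = ΔT/ΣR = (-156 °C − 27.3 °C)/5.137 = -35.7 W/m
(Negative Q' ⇒ heat flows inward; heat gain = 35.7 W/m.)

Q' = 35.7 W/m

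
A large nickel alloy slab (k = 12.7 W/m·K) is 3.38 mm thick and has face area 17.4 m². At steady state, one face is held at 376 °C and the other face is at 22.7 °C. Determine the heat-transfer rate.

Q = kA·ΔT/L = 12.7 × 17.4 × |376 °C − 22.7 °C| / 0.00338 = 2.31×10^7 W

Q = 23100 kW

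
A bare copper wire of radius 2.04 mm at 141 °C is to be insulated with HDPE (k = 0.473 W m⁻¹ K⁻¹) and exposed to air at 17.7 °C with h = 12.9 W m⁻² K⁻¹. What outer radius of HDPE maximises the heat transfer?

r_cr = 3.67 cm

For a cylinder, r_cr = k_ins/h = 0.473/12.9 = 0.0367 m = 3.67 cm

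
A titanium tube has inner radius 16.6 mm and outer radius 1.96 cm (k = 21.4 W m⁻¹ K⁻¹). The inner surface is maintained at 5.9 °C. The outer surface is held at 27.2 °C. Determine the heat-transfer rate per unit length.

Q' = 2πk·ΔT/ln(r₂/r₁) = 2π × 21.4 × 21.3 / ln(0.0196/0.0166) = 17200 W/m

Q' = 17.2 kW/m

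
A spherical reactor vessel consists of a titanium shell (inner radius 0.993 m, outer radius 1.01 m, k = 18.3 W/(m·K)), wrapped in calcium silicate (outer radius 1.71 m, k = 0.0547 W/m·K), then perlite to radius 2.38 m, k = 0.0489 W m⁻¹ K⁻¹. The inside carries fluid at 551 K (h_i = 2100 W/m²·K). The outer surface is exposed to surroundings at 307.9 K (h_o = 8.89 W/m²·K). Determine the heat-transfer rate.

Series thermal resistances, inner to outer:
  R_conv,in = 1/(4πr²h) = 1/(4π·0.993²·2100) = 3.843×10^-5 K/W
  R_titanium = (1/0.993 − 1/1.01)/(4πk) = 0.01695/(4π·18.3) = 7.371×10^-5 K/W
  R_calcium silicate = (1/1.01 − 1/1.71)/(4πk) = 0.4053/(4π·0.0547) = 0.5896 K/W
  R_perlite = (1/1.71 − 1/2.38)/(4πk) = 0.1646/(4π·0.0489) = 0.2679 K/W
  R_conv,out = 1/(4πr²h) = 1/(4π·2.38²·8.89) = 0.001580 K/W
ΣR = 3.843×10^-5 + 7.371×10^-5 + 0.5896 + 0.2679 + 0.001580 = 0.8592 K/W
Q = ΔT/ΣR = (551 K − 307.9 K)/0.8592 = 283 W

Q = 283 W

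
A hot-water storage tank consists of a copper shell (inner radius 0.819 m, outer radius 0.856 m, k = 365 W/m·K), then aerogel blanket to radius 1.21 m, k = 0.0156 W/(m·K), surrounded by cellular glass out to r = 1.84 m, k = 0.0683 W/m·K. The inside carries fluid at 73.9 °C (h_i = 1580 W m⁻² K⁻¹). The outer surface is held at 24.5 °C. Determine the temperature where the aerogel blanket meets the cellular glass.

T = 32.4 °C

Series thermal resistances, inner to outer:
  R_conv,in = 1/(4πr²h) = 1/(4π·0.819²·1580) = 7.509×10^-5 K/W
  R_copper = (1/0.819 − 1/0.856)/(4πk) = 0.05278/(4π·365) = 1.151×10^-5 K/W
  R_aerogel blanket = (1/0.856 − 1/1.21)/(4πk) = 0.3418/(4π·0.0156) = 1.743 K/W
  R_cellular glass = (1/1.21 − 1/1.84)/(4πk) = 0.2830/(4π·0.0683) = 0.3297 K/W
ΣR = 7.509×10^-5 + 1.151×10^-5 + 1.743 + 0.3297 = 2.073 K/W
Q = ΔT/ΣR = (73.9 °C − 24.5 °C)/2.073 = 23.83 W
From the inner boundary to the aerogel blanket/cellular glass interface, ΣR_partial = 1.743 K/W.
T_interface = T_in − Q·ΣR_partial = 73.9 °C − (23.83)(1.743) = 32.4 °C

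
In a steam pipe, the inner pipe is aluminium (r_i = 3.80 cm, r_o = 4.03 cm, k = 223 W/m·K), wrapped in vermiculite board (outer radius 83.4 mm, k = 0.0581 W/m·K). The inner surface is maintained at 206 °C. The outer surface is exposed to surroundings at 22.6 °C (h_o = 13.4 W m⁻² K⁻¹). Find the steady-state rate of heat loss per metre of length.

Q' = 85.9 W/m

Treat each layer as a resistance in series:
  R'_aluminium = ln(0.0403/0.0380)/(2πk) = 0.05877/(2π·223) = 4.194×10^-5 m·K/W
  R'_vermiculite board = ln(0.0834/0.0403)/(2πk) = 0.7273/(2π·0.0581) = 1.992 m·K/W
  R'_conv,out = 1/(2πr h) = 1/(2π·0.0834·13.4) = 0.1424 m·K/W
ΣR = 4.194×10^-5 + 1.992 + 0.1424 = 2.134 m·K/W
Q' = ΔT/ΣR = (206 °C − 22.6 °C)/2.134 = 85.9 W/m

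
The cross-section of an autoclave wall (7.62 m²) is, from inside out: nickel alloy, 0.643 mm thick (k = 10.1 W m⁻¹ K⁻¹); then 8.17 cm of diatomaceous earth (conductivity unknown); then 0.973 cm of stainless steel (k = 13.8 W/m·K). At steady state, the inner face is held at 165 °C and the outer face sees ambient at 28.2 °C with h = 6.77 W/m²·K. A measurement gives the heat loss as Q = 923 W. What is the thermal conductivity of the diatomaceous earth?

ΣR = ΔT/Q = |165 − 28.2|/923 = 0.1482 K/W
Known resistances:
  R_nickel alloy = L/(kA) = 6.43×10^-4/(10.1·7.62) = 8.355×10^-6 K/W
  R_stainless steel = L/(kA) = 0.00973/(13.8·7.62) = 9.253×10^-5 K/W
  R_conv,out = 1/(hA) = 1/(6.77·7.62) = 0.01938 K/W
R_diatomaceous earth = ΣR − ΣR_known = 0.1482 − 0.01948 = 0.1287 K/W
L/(kA) = 0.1287 ⇒ k = 0.0817/(0.1287·7.62) = 0.0833 W/m·K

k = 0.0833 W/m·K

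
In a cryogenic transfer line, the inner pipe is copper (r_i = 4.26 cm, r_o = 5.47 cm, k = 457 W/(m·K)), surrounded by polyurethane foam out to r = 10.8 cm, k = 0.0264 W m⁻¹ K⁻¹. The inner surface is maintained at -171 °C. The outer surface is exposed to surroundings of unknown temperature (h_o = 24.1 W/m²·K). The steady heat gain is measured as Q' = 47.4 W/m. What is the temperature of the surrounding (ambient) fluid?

Series resistances:
  R'_copper = ln(0.0547/0.0426)/(2πk) = 0.2500/(2π·457) = 8.707×10^-5 m·K/W
  R'_polyurethane foam = ln(0.108/0.0547)/(2πk) = 0.6803/(2π·0.0264) = 4.101 m·K/W
  R'_conv,out = 1/(2πr h) = 1/(2π·0.108·24.1) = 0.06115 m·K/W
ΣR = 4.162 m·K/W
ΔT = Q'·ΣR = 47.4 × 4.162 = 197.3 K
Heat flows inward, so T_out = T_in + ΔT = -171 + 197.3 = 26.3 °C

T_out = 26.3 °C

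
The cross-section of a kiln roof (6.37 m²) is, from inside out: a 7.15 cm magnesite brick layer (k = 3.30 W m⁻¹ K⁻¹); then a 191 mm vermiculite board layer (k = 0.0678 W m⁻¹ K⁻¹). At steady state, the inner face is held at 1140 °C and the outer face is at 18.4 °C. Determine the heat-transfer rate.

Series thermal resistances, inner to outer:
  R_magnesite brick = L/(kA) = 0.0715/(3.30·6.37) = 0.003401 K/W
  R_vermiculite board = L/(kA) = 0.191/(0.0678·6.37) = 0.4422 K/W
ΣR = 0.003401 + 0.4422 = 0.4456 K/W
Q = ΔT/ΣR = (1140 °C − 18.4 °C)/0.4456 = 2520 W

Q = 2520 W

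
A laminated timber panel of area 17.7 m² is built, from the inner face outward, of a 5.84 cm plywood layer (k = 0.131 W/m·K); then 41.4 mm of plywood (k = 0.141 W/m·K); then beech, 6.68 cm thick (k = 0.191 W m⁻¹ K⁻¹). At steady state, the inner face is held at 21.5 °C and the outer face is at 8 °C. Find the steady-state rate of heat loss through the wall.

Q = 219 W

Treat each layer as a resistance in series:
  R_plywood = L/(kA) = 0.0584/(0.131·17.7) = 0.02519 K/W
  R_plywood = L/(kA) = 0.0414/(0.141·17.7) = 0.01659 K/W
  R_beech = L/(kA) = 0.0668/(0.191·17.7) = 0.01976 K/W
ΣR = 0.02519 + 0.01659 + 0.01976 = 0.06154 K/W
Q = ΔT/ΣR = (21.5 °C − 8 °C)/0.06154 = 219 W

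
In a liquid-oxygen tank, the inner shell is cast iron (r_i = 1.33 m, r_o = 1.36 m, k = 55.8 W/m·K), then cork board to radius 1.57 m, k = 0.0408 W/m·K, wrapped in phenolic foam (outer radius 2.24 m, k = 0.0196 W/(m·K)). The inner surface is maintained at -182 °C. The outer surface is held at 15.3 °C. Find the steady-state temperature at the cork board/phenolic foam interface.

Resistance network (inner→outer):
  R_cast iron = (1/1.33 − 1/1.36)/(4πk) = 0.01659/(4π·55.8) = 2.365×10^-5 K/W
  R_cork board = (1/1.36 − 1/1.57)/(4πk) = 0.09835/(4π·0.0408) = 0.1918 K/W
  R_phenolic foam = (1/1.57 − 1/2.24)/(4πk) = 0.1905/(4π·0.0196) = 0.7735 K/W
ΣR = 2.365×10^-5 + 0.1918 + 0.7735 = 0.9653 K/W
Q = ΔT/ΣR = (-182 °C − 15.3 °C)/0.9653 = -204.4 W
From the inner boundary to the cork board/phenolic foam interface, ΣR_partial = 0.1918 K/W.
T_interface = T_in − Q·ΣR_partial = -182 °C − (-204.4)(0.1918) = -143 °C

T = -143 °C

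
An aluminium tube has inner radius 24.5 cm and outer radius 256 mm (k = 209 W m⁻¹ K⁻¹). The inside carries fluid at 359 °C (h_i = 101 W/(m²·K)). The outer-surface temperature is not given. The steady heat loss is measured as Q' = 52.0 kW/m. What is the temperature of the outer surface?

T_out = 22.8 °C

Sum the resistances:
  R'_conv,in = 1/(2πr h) = 1/(2π·0.245·101) = 0.006432 m·K/W
  R'_aluminium = ln(0.256/0.245)/(2πk) = 0.04392/(2π·209) = 3.344×10^-5 m·K/W
ΣR = 0.006465 m·K/W
ΔT = Q'·ΣR = 52000 × 0.006465 = 336.2 K
Heat flows outward, so T_out = T_in − ΔT = 359 − 336.2 = 22.8 °C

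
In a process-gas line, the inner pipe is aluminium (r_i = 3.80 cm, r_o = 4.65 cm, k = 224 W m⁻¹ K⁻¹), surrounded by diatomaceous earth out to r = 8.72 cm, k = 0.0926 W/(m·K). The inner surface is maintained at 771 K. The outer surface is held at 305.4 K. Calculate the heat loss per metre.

Q' = 431 W/m

Treat each layer as a resistance in series:
  R'_aluminium = ln(0.0465/0.0380)/(2πk) = 0.2019/(2π·224) = 1.434×10^-4 m·K/W
  R'_diatomaceous earth = ln(0.0872/0.0465)/(2πk) = 0.6288/(2π·0.0926) = 1.081 m·K/W
ΣR = 1.434×10^-4 + 1.081 = 1.081 m·K/W
Q' = ΔT/ΣR = (771 K − 305.4 K)/1.081 = 431 W/m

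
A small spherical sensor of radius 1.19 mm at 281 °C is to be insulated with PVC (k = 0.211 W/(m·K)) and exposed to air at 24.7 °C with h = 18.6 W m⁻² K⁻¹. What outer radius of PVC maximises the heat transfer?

For a sphere, r_cr = 2k_ins/h = 2·0.211/18.6 = 0.0227 m = 2.27 cm

r_cr = 2.27 cm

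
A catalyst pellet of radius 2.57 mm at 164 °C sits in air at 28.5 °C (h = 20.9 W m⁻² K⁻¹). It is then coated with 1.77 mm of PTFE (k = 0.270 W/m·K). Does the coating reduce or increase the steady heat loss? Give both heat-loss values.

Critical radius for a sphere: r_cr = 2k/h = 0.0258 m = 2.58 cm.
Outer radius after coating: r₂ = 0.00257 + 0.00177 = 0.00434 m.
Since r₁ < r_cr and r₂ ≤ r_cr, the coating moves toward the maximum at r_cr — heat loss rises.
Bare: R = 1/(4πr₁²h) = 576.5 K/W; Q = 135.5/576.5 = 0.235 W.
Coated: R = R_cond + R_conv = 248.9 K/W; Q = 135.5/248.9 = 0.544 W.

increases: 0.235 → 0.544 W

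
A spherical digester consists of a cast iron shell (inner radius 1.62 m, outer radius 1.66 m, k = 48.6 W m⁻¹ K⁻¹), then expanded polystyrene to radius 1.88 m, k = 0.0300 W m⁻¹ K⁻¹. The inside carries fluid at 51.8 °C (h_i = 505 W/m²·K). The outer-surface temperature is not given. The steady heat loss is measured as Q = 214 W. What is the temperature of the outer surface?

T_out = 11.8 °C

Series resistances:
  R_conv,in = 1/(4πr²h) = 1/(4π·1.62²·505) = 6.004×10^-5 K/W
  R_cast iron = (1/1.62 − 1/1.66)/(4πk) = 0.01487/(4π·48.6) = 2.436×10^-5 K/W
  R_expanded polystyrene = (1/1.66 − 1/1.88)/(4πk) = 0.07049/(4π·0.0300) = 0.1870 K/W
ΣR = 0.1871 K/W
ΔT = Q·ΣR = 214 × 0.1871 = 40.04 K
Heat flows outward, so T_out = T_in − ΔT = 51.8 − 40.04 = 11.8 °C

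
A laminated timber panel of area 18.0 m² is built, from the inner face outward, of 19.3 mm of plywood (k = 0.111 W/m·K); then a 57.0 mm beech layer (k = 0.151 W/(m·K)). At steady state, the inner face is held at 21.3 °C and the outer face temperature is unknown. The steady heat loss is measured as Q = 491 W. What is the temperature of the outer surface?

Series resistances:
  R_plywood = L/(kA) = 0.0193/(0.111·18.0) = 0.009660 K/W
  R_beech = L/(kA) = 0.0570/(0.151·18.0) = 0.02097 K/W
ΣR = 0.03063 K/W
ΔT = Q·ΣR = 491 × 0.03063 = 15.04 K
Heat flows outward, so T_out = T_in − ΔT = 21.3 − 15.04 = 6.26 °C

T_out = 6.26 °C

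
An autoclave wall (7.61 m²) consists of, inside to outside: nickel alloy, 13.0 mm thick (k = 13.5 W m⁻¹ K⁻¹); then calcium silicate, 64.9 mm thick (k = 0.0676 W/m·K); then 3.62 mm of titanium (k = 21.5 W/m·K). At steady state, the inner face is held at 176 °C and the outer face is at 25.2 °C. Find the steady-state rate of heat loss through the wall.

Treat each layer as a resistance in series:
  R_nickel alloy = L/(kA) = 0.0130/(13.5·7.61) = 1.265×10^-4 K/W
  R_calcium silicate = L/(kA) = 0.0649/(0.0676·7.61) = 0.1262 K/W
  R_titanium = L/(kA) = 0.00362/(21.5·7.61) = 2.213×10^-5 K/W
ΣR = 1.265×10^-4 + 0.1262 + 2.213×10^-5 = 0.1263 K/W
Q = ΔT/ΣR = (176 °C − 25.2 °C)/0.1263 = 1190 W

Q = 1190 W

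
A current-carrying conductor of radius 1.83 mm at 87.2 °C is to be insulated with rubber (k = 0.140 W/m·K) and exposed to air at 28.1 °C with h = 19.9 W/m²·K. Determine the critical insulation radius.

r_cr = 0.704 cm

For a cylinder, r_cr = k_ins/h = 0.140/19.9 = 0.00704 m = 0.704 cm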